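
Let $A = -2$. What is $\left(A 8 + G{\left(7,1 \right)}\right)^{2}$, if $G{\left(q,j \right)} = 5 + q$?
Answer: $16$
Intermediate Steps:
$\left(A 8 + G{\left(7,1 \right)}\right)^{2} = \left(\left(-2\right) 8 + \left(5 + 7\right)\right)^{2} = \left(-16 + 12\right)^{2} = \left(-4\right)^{2} = 16$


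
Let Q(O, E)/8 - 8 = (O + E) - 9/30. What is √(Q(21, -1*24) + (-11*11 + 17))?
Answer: 2*I*√415/5 ≈ 8.1486*I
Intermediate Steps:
Q(O, E) = 308/5 + 8*E + 8*O (Q(O, E) = 64 + 8*((O + E) - 9/30) = 64 + 8*((E + O) - 9*1/30) = 64 + 8*((E + O) - 3/10) = 64 + 8*(-3/10 + E + O) = 64 + (-12/5 + 8*E + 8*O) = 308/5 + 8*E + 8*O)
√(Q(21, -1*24) + (-11*11 + 17)) = √((308/5 + 8*(-1*24) + 8*21) + (-11*11 + 17)) = √((308/5 + 8*(-24) + 168) + (-121 + 17)) = √((308/5 - 192 + 168) - 104) = √(188/5 - 104) = √(-332/5) = 2*I*√415/5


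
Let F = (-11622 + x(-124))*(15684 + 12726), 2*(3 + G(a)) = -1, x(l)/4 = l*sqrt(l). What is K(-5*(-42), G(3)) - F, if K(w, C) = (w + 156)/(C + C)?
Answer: 2311266774/7 + 28182720*I*sqrt(31) ≈ 3.3018e+8 + 1.5691e+8*I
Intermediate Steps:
x(l) = 4*l**(3/2) (x(l) = 4*(l*sqrt(l)) = 4*l**(3/2))
G(a) = -7/2 (G(a) = -3 + (1/2)*(-1) = -3 - 1/2 = -7/2)
K(w, C) = (156 + w)/(2*C) (K(w, C) = (156 + w)/((2*C)) = (156 + w)*(1/(2*C)) = (156 + w)/(2*C))
F = -330181020 - 28182720*I*sqrt(31) (F = (-11622 + 4*(-124)**(3/2))*(15684 + 12726) = (-11622 + 4*(-248*I*sqrt(31)))*28410 = (-11622 - 992*I*sqrt(31))*28410 = -330181020 - 28182720*I*sqrt(31) ≈ -3.3018e+8 - 1.5691e+8*I)
K(-5*(-42), G(3)) - F = (156 - 5*(-42))/(2*(-7/2)) - (-330181020 - 28182720*I*sqrt(31)) = (1/2)*(-2/7)*(156 + 210) + (330181020 + 28182720*I*sqrt(31)) = (1/2)*(-2/7)*366 + (330181020 + 28182720*I*sqrt(31)) = -366/7 + (330181020 + 28182720*I*sqrt(31)) = 2311266774/7 + 28182720*I*sqrt(31)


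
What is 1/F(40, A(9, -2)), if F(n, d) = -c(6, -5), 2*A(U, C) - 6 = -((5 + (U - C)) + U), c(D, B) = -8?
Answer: 1/8 ≈ 0.12500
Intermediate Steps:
A(U, C) = 1/2 + C/2 - U (A(U, C) = 3 + (-((5 + (U - C)) + U))/2 = 3 + (-((5 + U - C) + U))/2 = 3 + (-(5 - C + 2*U))/2 = 3 + (-5 + C - 2*U)/2 = 3 + (-5/2 + C/2 - U) = 1/2 + C/2 - U)
F(n, d) = 8 (F(n, d) = -1*(-8) = 8)
1/F(40, A(9, -2)) = 1/8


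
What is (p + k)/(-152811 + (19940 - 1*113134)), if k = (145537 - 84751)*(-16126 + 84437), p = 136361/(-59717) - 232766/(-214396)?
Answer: -28551517277525899/1691526935930 ≈ -16879.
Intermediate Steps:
p = -8235857/6875986 (p = 136361*(-1/59717) - 232766*(-1/214396) = -136361/59717 + 116383/107198 = -8235857/6875986 ≈ -1.1978)
k = 4152352446 (k = 60786*68311 = 4152352446)
(p + k)/(-152811 + (19940 - 1*113134)) = (-8235857/6875986 + 4152352446)/(-152811 + (19940 - 1*113134)) = 28551517277525899/(6875986*(-152811 + (19940 - 113134))) = 28551517277525899/(6875986*(-152811 - 93194)) = (28551517277525899/6875986)/(-246005) = (28551517277525899/6875986)*(-1/246005) = -28551517277525899/1691526935930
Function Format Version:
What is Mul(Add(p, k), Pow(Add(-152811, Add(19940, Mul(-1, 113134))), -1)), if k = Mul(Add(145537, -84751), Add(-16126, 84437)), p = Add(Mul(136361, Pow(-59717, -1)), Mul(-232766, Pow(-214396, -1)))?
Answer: Rational(-28551517277525899, 1691526935930) ≈ -16879.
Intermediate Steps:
p = Rational(-8235857, 6875986) (p = Add(Mul(136361, Rational(-1, 59717)), Mul(-232766, Rational(-1, 214396))) = Add(Rational(-136361, 59717), Rational(116383, 107198)) = Rational(-8235857, 6875986) ≈ -1.1978)
k = 4152352446 (k = Mul(60786, 68311) = 4152352446)
Mul(Add(p, k), Pow(Add(-152811, Add(19940, Mul(-1, 113134))), -1)) = Mul(Add(Rational(-8235857, 6875986), 4152352446), Pow(Add(-152811, Add(19940, Mul(-1, 113134))), -1)) = Mul(Rational(28551517277525899, 6875986), Pow(Add(-152811, Add(19940, -113134)), -1)) = Mul(Rational(28551517277525899, 6875986), Pow(Add(-152811, -93194), -1)) = Mul(Rational(28551517277525899, 6875986), Pow(-246005, -1)) = Mul(Rational(28551517277525899, 6875986), Rational(-1, 246005)) = Rational(-28551517277525899, 1691526935930)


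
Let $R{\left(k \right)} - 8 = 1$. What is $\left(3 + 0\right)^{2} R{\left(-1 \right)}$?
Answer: $81$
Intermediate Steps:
$R{\left(k \right)} = 9$ ($R{\left(k \right)} = 8 + 1 = 9$)
$\left(3 + 0\right)^{2} R{\left(-1 \right)} = \left(3 + 0\right)^{2} \cdot 9 = 3^{2} \cdot 9 = 9 \cdot 9 = 81$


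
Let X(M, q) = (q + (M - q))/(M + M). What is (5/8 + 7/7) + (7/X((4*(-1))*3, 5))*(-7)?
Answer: -771/8 ≈ -96.375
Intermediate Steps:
X(M, q) = 1/2 (X(M, q) = M/((2*M)) = M*(1/(2*M)) = 1/2)
(5/8 + 7/7) + (7/X((4*(-1))*3, 5))*(-7) = (5/8 + 7/7) + (7/(1/2))*(-7) = (5*(1/8) + 7*(1/7)) + (7*2)*(-7) = (5/8 + 1) + 14*(-7) = 13/8 - 98 = -771/8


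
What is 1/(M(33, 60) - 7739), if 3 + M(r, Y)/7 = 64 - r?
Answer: -1/7543 ≈ -0.00013257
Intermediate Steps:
M(r, Y) = 427 - 7*r (M(r, Y) = -21 + 7*(64 - r) = -21 + (448 - 7*r) = 427 - 7*r)
1/(M(33, 60) - 7739) = 1/((427 - 7*33) - 7739) = 1/((427 - 231) - 7739) = 1/(196 - 7739) = 1/(-7543) = -1/7543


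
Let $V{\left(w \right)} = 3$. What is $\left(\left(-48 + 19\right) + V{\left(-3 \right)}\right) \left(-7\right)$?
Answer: $182$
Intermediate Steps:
$\left(\left(-48 + 19\right) + V{\left(-3 \right)}\right) \left(-7\right) = \left(\left(-48 + 19\right) + 3\right) \left(-7\right) = \left(-29 + 3\right) \left(-7\right) = \left(-26\right) \left(-7\right) = 182$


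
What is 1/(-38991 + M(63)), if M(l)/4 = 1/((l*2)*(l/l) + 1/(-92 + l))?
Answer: -3653/142434007 ≈ -2.5647e-5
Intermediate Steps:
M(l) = 4/(1/(-92 + l) + 2*l) (M(l) = 4/((l*2)*(l/l) + 1/(-92 + l)) = 4/((2*l)*1 + 1/(-92 + l)) = 4/(2*l + 1/(-92 + l)) = 4/(1/(-92 + l) + 2*l))
1/(-38991 + M(63)) = 1/(-38991 + 4*(-92 + 63)/(1 - 184*63 + 2*63²)) = 1/(-38991 + 4*(-29)/(1 - 11592 + 2*3969)) = 1/(-38991 + 4*(-29)/(1 - 11592 + 7938)) = 1/(-38991 + 4*(-29)/(-3653)) = 1/(-38991 + 4*(-1/3653)*(-29)) = 1/(-38991 + 116/3653) = 1/(-142434007/3653) = -3653/142434007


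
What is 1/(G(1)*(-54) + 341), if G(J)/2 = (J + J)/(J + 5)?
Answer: 1/305 ≈ 0.0032787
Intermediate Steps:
G(J) = 4*J/(5 + J) (G(J) = 2*((J + J)/(J + 5)) = 2*((2*J)/(5 + J)) = 2*(2*J/(5 + J)) = 4*J/(5 + J))
1/(G(1)*(-54) + 341) = 1/((4*1/(5 + 1))*(-54) + 341) = 1/((4*1/6)*(-54) + 341) = 1/((4*1*(⅙))*(-54) + 341) = 1/((⅔)*(-54) + 341) = 1/(-36 + 341) = 1/305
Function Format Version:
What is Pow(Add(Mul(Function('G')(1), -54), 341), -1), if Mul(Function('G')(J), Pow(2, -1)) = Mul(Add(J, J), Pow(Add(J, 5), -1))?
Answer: Rational(1, 305) ≈ 0.0032787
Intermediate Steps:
Function('G')(J) = Mul(4, J, Pow(Add(5, J), -1)) (Function('G')(J) = Mul(2, Mul(Add(J, J), Pow(Add(J, 5), -1))) = Mul(2, Mul(Mul(2, J), Pow(Add(5, J), -1))) = Mul(2, Mul(2, J, Pow(Add(5, J), -1))) = Mul(4, J, Pow(Add(5, J), -1)))
Pow(Add(Mul(Function('G')(1), -54), 341), -1) = Pow(Add(Mul(Mul(4, 1, Pow(Add(5, 1), -1)), -54), 341), -1) = Pow(Add(Mul(Mul(4, 1, Pow(6, -1)), -54), 341), -1) = Pow(Add(Mul(Mul(4, 1, Rational(1, 6)), -54), 341), -1) = Pow(Add(Mul(Rational(2, 3), -54), 341), -1) = Pow(Add(-36, 341), -1) = Pow(305, -1) = Rational(1, 305)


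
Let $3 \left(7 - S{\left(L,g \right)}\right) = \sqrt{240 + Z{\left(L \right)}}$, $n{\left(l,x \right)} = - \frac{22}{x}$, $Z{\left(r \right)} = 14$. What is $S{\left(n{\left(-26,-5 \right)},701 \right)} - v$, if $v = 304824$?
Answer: $-304817 - \frac{\sqrt{254}}{3} \approx -3.0482 \cdot 10^{5}$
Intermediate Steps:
$S{\left(L,g \right)} = 7 - \frac{\sqrt{254}}{3}$ ($S{\left(L,g \right)} = 7 - \frac{\sqrt{240 + 14}}{3} = 7 - \frac{\sqrt{254}}{3}$)
$S{\left(n{\left(-26,-5 \right)},701 \right)} - v = \left(7 - \frac{\sqrt{254}}{3}\right) - 304824 = -304817 - \frac{\sqrt{254}}{3}$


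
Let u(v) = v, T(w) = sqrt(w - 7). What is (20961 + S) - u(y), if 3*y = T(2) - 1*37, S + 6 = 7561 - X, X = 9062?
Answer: 58399/3 - I*sqrt(5)/3 ≈ 19466.0 - 0.74536*I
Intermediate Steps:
S = -1507 (S = -6 + (7561 - 1*9062) = -6 + (7561 - 9062) = -6 - 1501 = -1507)
T(w) = sqrt(-7 + w)
y = -37/3 + I*sqrt(5)/3 (y = (sqrt(-7 + 2) - 1*37)/3 = (sqrt(-5) - 37)/3 = (I*sqrt(5) - 37)/3 = (-37 + I*sqrt(5))/3 = -37/3 + I*sqrt(5)/3 ≈ -12.333 + 0.74536*I)
(20961 + S) - u(y) = (20961 - 1507) - (-37/3 + I*sqrt(5)/3) = 19454 + (37/3 - I*sqrt(5)/3) = 58399/3 - I*sqrt(5)/3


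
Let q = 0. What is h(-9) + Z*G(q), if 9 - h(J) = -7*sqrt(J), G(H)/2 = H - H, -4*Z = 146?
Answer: 9 + 21*I ≈ 9.0 + 21.0*I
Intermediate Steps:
Z = -73/2 (Z = -1/4*146 = -73/2 ≈ -36.500)
G(H) = 0 (G(H) = 2*(H - H) = 2*0 = 0)
h(J) = 9 + 7*sqrt(J) (h(J) = 9 - (-7)*sqrt(J) = 9 + 7*sqrt(J))
h(-9) + Z*G(q) = (9 + 7*sqrt(-9)) - 73/2*0 = (9 + 7*(3*I)) + 0 = (9 + 21*I) + 0 = 9 + 21*I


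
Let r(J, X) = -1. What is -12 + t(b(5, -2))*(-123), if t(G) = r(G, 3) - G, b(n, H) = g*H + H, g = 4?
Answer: -1119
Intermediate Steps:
b(n, H) = 5*H (b(n, H) = 4*H + H = 5*H)
t(G) = -1 - G
-12 + t(b(5, -2))*(-123) = -12 + (-1 - 5*(-2))*(-123) = -12 + (-1 - 1*(-10))*(-123) = -12 + (-1 + 10)*(-123) = -12 + 9*(-123) = -12 - 1107 = -1119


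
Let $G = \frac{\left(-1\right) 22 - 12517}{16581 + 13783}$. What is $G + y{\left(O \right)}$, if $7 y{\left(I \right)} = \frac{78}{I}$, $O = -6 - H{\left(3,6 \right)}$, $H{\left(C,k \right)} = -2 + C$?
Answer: $- \frac{2982803}{1487836} \approx -2.0048$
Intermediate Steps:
$O = -7$ ($O = -6 - \left(-2 + 3\right) = -6 - 1 = -7$)
$G = - \frac{12539}{30364}$ ($G = \frac{-22 - 12517}{30364} = \left(-12539\right) \frac{1}{30364} = - \frac{12539}{30364} \approx -0.41296$)
$y{\left(I \right)} = \frac{78}{7 I}$ ($y{\left(I \right)} = \frac{78 \frac{1}{I}}{7} = \frac{78}{7 I}$)
$G + y{\left(O \right)} = - \frac{12539}{30364} + \frac{78}{7 \left(-7\right)} = - \frac{12539}{30364} + \frac{78}{7} \left(- \frac{1}{7}\right) = - \frac{12539}{30364} - \frac{78}{49} = - \frac{2982803}{1487836}$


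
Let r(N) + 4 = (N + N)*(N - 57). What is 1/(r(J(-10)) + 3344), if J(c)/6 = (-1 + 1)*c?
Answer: 1/3340 ≈ 0.00029940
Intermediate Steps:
J(c) = 0 (J(c) = 6*((-1 + 1)*c) = 6*(0*c) = 6*0 = 0)
r(N) = -4 + 2*N*(-57 + N) (r(N) = -4 + (N + N)*(N - 57) = -4 + (2*N)*(-57 + N) = -4 + 2*N*(-57 + N))
1/(r(J(-10)) + 3344) = 1/((-4 - 114*0 + 2*0**2) + 3344) = 1/((-4 + 0 + 2*0) + 3344) = 1/((-4 + 0 + 0) + 3344) = 1/(-4 + 3344) = 1/3340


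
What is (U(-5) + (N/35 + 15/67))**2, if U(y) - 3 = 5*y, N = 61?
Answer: 2206932484/5499025 ≈ 401.33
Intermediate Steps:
U(y) = 3 + 5*y
(U(-5) + (N/35 + 15/67))**2 = ((3 + 5*(-5)) + (61/35 + 15/67))**2 = ((3 - 25) + (61*(1/35) + 15*(1/67)))**2 = (-22 + (61/35 + 15/67))**2 = (-22 + 4612/2345)**2 = (-46978/2345)**2 = 2206932484/5499025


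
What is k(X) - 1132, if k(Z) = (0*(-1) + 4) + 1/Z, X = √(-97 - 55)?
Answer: -1128 - I*√38/76 ≈ -1128.0 - 0.081111*I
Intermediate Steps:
X = 2*I*√38 (X = √(-152) = 2*I*√38 ≈ 12.329*I)
k(Z) = 4 + 1/Z (k(Z) = (0 + 4) + 1/Z = 4 + 1/Z)
k(X) - 1132 = (4 + 1/(2*I*√38)) - 1132 = (4 - I*√38/76) - 1132 = -1128 - I*√38/76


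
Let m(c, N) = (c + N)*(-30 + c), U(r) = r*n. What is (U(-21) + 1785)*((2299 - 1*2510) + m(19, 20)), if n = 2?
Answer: -1115520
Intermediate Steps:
U(r) = 2*r (U(r) = r*2 = 2*r)
m(c, N) = (-30 + c)*(N + c) (m(c, N) = (N + c)*(-30 + c) = (-30 + c)*(N + c))
(U(-21) + 1785)*((2299 - 1*2510) + m(19, 20)) = (2*(-21) + 1785)*((2299 - 1*2510) + (19**2 - 30*20 - 30*19 + 20*19)) = (-42 + 1785)*((2299 - 2510) + (361 - 600 - 570 + 380)) = 1743*(-211 - 429) = 1743*(-640) = -1115520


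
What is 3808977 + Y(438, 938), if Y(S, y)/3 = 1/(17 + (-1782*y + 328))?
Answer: 2121817300688/557057 ≈ 3.8090e+6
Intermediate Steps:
Y(S, y) = 3/(345 - 1782*y) (Y(S, y) = 3/(17 + (-1782*y + 328)) = 3/(17 + (328 - 1782*y)) = 3/(345 - 1782*y))
3808977 + Y(438, 938) = 3808977 - 1/(-115 + 594*938) = 3808977 - 1/(-115 + 557172) = 3808977 - 1/557057 = 2121817300688/557057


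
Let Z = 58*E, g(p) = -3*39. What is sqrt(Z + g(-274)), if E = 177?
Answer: sqrt(10149) ≈ 100.74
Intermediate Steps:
g(p) = -117
Z = 10266 (Z = 58*177 = 10266)
sqrt(Z + g(-274)) = sqrt(10266 - 117) = sqrt(10149)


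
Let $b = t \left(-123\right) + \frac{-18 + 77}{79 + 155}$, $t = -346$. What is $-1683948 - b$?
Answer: $- \frac{404002463}{234} \approx -1.7265 \cdot 10^{6}$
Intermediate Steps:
$b = \frac{9958631}{234}$ ($b = \left(-346\right) \left(-123\right) + \frac{-18 + 77}{79 + 155} = 42558 + \frac{59}{234} = \frac{9958631}{234} \approx 42558.0$)
$-1683948 - b = -1683948 - \frac{9958631}{234} = - \frac{404002463}{234}$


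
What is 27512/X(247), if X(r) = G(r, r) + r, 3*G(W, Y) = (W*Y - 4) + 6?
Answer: 3439/2573 ≈ 1.3366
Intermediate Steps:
G(W, Y) = ⅔ + W*Y/3 (G(W, Y) = ((W*Y - 4) + 6)/3 = ((-4 + W*Y) + 6)/3 = (2 + W*Y)/3 = ⅔ + W*Y/3)
X(r) = ⅔ + r + r²/3 (X(r) = (⅔ + r*r/3) + r = (⅔ + r²/3) + r = ⅔ + r + r²/3)
27512/X(247) = 27512/(⅔ + 247 + (⅓)*247²) = 27512/(⅔ + 247 + (⅓)*61009) = 27512/(⅔ + 247 + 61009/3) = 27512/20584 = 27512*(1/20584) = 3439/2573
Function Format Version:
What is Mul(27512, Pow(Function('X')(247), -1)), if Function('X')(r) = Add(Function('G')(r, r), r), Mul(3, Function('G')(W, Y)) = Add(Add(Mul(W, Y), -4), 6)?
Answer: Rational(3439, 2573) ≈ 1.3366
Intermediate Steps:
Function('G')(W, Y) = Add(Rational(2, 3), Mul(Rational(1, 3), W, Y)) (Function('G')(W, Y) = Mul(Rational(1, 3), Add(Add(Mul(W, Y), -4), 6)) = Mul(Rational(1, 3), Add(Add(-4, Mul(W, Y)), 6)) = Mul(Rational(1, 3), Add(2, Mul(W, Y))) = Add(Rational(2, 3), Mul(Rational(1, 3), W, Y)))
Function('X')(r) = Add(Rational(2, 3), r, Mul(Rational(1, 3), Pow(r, 2))) (Function('X')(r) = Add(Add(Rational(2, 3), Mul(Rational(1, 3), r, r)), r) = Add(Add(Rational(2, 3), Mul(Rational(1, 3), Pow(r, 2))), r) = Add(Rational(2, 3), r, Mul(Rational(1, 3), Pow(r, 2))))
Mul(27512, Pow(Function('X')(247), -1)) = Mul(27512, Pow(Add(Rational(2, 3), 247, Mul(Rational(1, 3), Pow(247, 2))), -1)) = Mul(27512, Pow(Add(Rational(2, 3), 247, Mul(Rational(1, 3), 61009)), -1)) = Mul(27512, Pow(Add(Rational(2, 3), 247, Rational(61009, 3)), -1)) = Mul(27512, Pow(20584, -1)) = Mul(27512, Rational(1, 20584)) = Rational(3439, 2573)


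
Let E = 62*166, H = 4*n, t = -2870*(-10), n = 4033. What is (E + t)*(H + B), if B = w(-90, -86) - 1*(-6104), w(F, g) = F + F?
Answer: 860007552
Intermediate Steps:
t = 28700
w(F, g) = 2*F
H = 16132 (H = 4*4033 = 16132)
B = 5924 (B = 2*(-90) - 1*(-6104) = -180 + 6104 = 5924)
E = 10292
(E + t)*(H + B) = (10292 + 28700)*(16132 + 5924) = 38992*22056 = 860007552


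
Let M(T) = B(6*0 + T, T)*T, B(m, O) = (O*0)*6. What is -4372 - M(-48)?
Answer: -4372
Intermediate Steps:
B(m, O) = 0 (B(m, O) = 0*6 = 0)
M(T) = 0 (M(T) = 0*T = 0)
-4372 - M(-48) = -4372 - 1*0 = -4372 + 0 = -4372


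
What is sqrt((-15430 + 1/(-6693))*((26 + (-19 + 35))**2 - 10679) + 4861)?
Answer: sqrt(6162320392488534)/6693 ≈ 11729.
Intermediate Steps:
sqrt((-15430 + 1/(-6693))*((26 + (-19 + 35))**2 - 10679) + 4861) = sqrt((-15430 - 1/6693)*((26 + 16)**2 - 10679) + 4861) = sqrt(-103272991*(42**2 - 10679)/6693 + 4861) = sqrt(-103272991*(1764 - 10679)/6693 + 4861) = sqrt(-103272991/6693*(-8915) + 4861) = sqrt(920678714765/6693 + 4861) = sqrt(920711249438/6693) = sqrt(6162320392488534)/6693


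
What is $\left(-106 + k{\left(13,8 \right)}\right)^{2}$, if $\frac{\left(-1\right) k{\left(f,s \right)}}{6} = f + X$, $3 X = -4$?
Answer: $30976$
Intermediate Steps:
$X = - \frac{4}{3}$ ($X = \frac{1}{3} \left(-4\right) = - \frac{4}{3} \approx -1.3333$)
$k{\left(f,s \right)} = 8 - 6 f$ ($k{\left(f,s \right)} = - 6 \left(f - \frac{4}{3}\right) = - 6 \left(- \frac{4}{3} + f\right) = 8 - 6 f$)
$\left(-106 + k{\left(13,8 \right)}\right)^{2} = \left(-106 + \left(8 - 78\right)\right)^{2} = \left(-106 - 70\right)^{2} = \left(-176\right)^{2} = 30976$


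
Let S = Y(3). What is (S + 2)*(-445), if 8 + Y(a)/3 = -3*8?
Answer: 41830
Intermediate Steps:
Y(a) = -96 (Y(a) = -24 + 3*(-3*8) = -24 + 3*(-24) = -24 - 72 = -96)
S = -96
(S + 2)*(-445) = (-96 + 2)*(-445) = -94*(-445) = 41830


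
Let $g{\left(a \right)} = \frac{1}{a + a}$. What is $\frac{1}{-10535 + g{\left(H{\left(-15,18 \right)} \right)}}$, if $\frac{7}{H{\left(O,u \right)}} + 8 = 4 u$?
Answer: $- \frac{7}{73713} \approx -9.4963 \cdot 10^{-5}$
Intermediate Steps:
$H{\left(O,u \right)} = \frac{7}{-8 + 4 u}$
$g{\left(a \right)} = \frac{1}{2 a}$
$\frac{1}{-10535 + g{\left(H{\left(-15,18 \right)} \right)}} = \frac{1}{-10535 + \frac{1}{2 \frac{7}{4 \left(-2 + 18\right)}}} = \frac{1}{-10535 + \frac{1}{2 \frac{7}{4 \cdot 16}}} = \frac{1}{-10535 + \frac{1}{2 \cdot \frac{7}{4} \cdot \frac{1}{16}}} = \frac{1}{-10535 + \frac{1}{2 \cdot \frac{7}{64}}} = \frac{1}{-10535 + \frac{1}{2} \cdot \frac{64}{7}} = \frac{1}{-10535 + \frac{32}{7}} = \frac{1}{- \frac{73713}{7}} = - \frac{7}{73713}$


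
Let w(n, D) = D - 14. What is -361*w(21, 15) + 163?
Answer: -198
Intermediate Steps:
w(n, D) = -14 + D
-361*w(21, 15) + 163 = -361*(-14 + 15) + 163 = -361*1 + 163 = -361 + 163 = -198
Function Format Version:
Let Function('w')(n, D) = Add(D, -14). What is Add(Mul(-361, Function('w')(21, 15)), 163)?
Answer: -198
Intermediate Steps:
Function('w')(n, D) = Add(-14, D)
Add(Mul(-361, Function('w')(21, 15)), 163) = Add(Mul(-361, Add(-14, 15)), 163) = Add(Mul(-361, 1), 163) = Add(-361, 163) = -198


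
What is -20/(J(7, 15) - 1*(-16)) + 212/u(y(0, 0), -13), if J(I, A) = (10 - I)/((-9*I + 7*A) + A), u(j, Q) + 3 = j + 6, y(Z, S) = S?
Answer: 12704/183 ≈ 69.421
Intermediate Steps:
u(j, Q) = 3 + j (u(j, Q) = -3 + (j + 6) = -3 + (6 + j) = 3 + j)
J(I, A) = (10 - I)/(-9*I + 8*A)
-20/(J(7, 15) - 1*(-16)) + 212/u(y(0, 0), -13) = -20/((10 - 1*7)/(-9*7 + 8*15) - 1*(-16)) + 212/(3 + 0) = -20/((10 - 7)/(-63 + 120) + 16) + 212/3 = -20/(3/57 + 16) + 212*(1/3) = -20/((1/57)*3 + 16) + 212/3 = -20/(1/19 + 16) + 212/3 = -20/305/19 + 212/3 = -20*19/305 + 212/3 = -76/61 + 212/3 = 12704/183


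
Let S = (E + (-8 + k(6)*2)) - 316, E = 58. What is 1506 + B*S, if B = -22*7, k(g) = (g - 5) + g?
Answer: 40314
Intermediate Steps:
k(g) = -5 + 2*g (k(g) = (-5 + g) + g = -5 + 2*g)
B = -154
S = -252 (S = (58 + (-8 + (-5 + 2*6)*2)) - 316 = (58 + (-8 + (-5 + 12)*2)) - 316 = (58 + (-8 + 7*2)) - 316 = (58 + (-8 + 14)) - 316 = (58 + 6) - 316 = 64 - 316 = -252)
1506 + B*S = 1506 - 154*(-252) = 1506 + 38808 = 40314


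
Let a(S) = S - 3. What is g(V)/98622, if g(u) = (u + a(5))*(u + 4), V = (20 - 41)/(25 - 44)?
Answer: 5723/35602542 ≈ 0.00016075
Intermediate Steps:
a(S) = -3 + S
V = 21/19 (V = -21/(-19) = -21*(-1/19) = 21/19 ≈ 1.1053)
g(u) = (2 + u)*(4 + u) (g(u) = (u + (-3 + 5))*(u + 4) = (u + 2)*(4 + u) = (2 + u)*(4 + u))
g(V)/98622 = (8 + (21/19)² + 6*(21/19))/98622 = (8 + 441/361 + 126/19)*(1/98622) = (5723/361)*(1/98622) = 5723/35602542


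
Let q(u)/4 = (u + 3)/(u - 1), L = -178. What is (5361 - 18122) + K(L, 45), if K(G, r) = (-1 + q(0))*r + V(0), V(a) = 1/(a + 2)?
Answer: -26691/2 ≈ -13346.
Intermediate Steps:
q(u) = 4*(3 + u)/(-1 + u) (q(u) = 4*((u + 3)/(u - 1)) = 4*((3 + u)/(-1 + u)) = 4*(3 + u)/(-1 + u))
V(a) = 1/(2 + a)
K(G, r) = ½ - 13*r (K(G, r) = (-1 + 4*(3 + 0)/(-1 + 0))*r + 1/(2 + 0) = (-1 + 4*3/(-1))*r + 1/2 = (-1 + 4*(-1)*3)*r + ½ = (-1 - 12)*r + ½ = -13*r + ½ = ½ - 13*r)
(5361 - 18122) + K(L, 45) = (5361 - 18122) + (½ - 13*45) = -12761 + (½ - 585) = -12761 - 1169/2 = -26691/2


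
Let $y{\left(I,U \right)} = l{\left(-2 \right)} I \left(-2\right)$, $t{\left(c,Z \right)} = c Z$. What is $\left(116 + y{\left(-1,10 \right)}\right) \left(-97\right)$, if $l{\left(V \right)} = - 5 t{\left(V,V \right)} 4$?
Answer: $4268$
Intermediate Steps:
$t{\left(c,Z \right)} = Z c$
$l{\left(V \right)} = - 20 V^{2}$ ($l{\left(V \right)} = - 5 V V 4 = - 5 V^{2} \cdot 4 = - 20 V^{2}$)
$y{\left(I,U \right)} = 160 I$ ($y{\left(I,U \right)} = - 20 \left(-2\right)^{2} I \left(-2\right) = \left(-20\right) 4 I \left(-2\right) = - 80 I \left(-2\right) = 160 I$)
$\left(116 + y{\left(-1,10 \right)}\right) \left(-97\right) = \left(116 + 160 \left(-1\right)\right) \left(-97\right) = \left(116 - 160\right) \left(-97\right) = \left(-44\right) \left(-97\right) = 4268$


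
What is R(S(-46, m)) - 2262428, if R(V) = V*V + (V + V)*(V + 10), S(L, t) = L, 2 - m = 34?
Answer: -2257000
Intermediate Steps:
m = -32 (m = 2 - 1*34 = 2 - 34 = -32)
R(V) = V² + 2*V*(10 + V) (R(V) = V² + (2*V)*(10 + V) = V² + 2*V*(10 + V))
R(S(-46, m)) - 2262428 = -46*(20 + 3*(-46)) - 2262428 = -46*(20 - 138) - 2262428 = -46*(-118) - 2262428 = 5428 - 2262428 = -2257000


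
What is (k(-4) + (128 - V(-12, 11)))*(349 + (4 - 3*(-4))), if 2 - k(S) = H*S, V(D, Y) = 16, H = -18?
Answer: 15330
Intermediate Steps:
k(S) = 2 + 18*S (k(S) = 2 - (-18)*S = 2 + 18*S)
(k(-4) + (128 - V(-12, 11)))*(349 + (4 - 3*(-4))) = ((2 + 18*(-4)) + (128 - 1*16))*(349 + (4 - 3*(-4))) = ((2 - 72) + (128 - 16))*(349 + (4 + 12)) = (-70 + 112)*(349 + 16) = 42*365 = 15330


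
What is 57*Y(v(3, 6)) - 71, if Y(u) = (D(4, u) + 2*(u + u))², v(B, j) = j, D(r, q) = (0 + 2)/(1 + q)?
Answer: 1643821/49 ≈ 33547.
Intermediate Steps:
D(r, q) = 2/(1 + q)
Y(u) = (2/(1 + u) + 4*u)² (Y(u) = (2/(1 + u) + 2*(u + u))² = (2/(1 + u) + 2*(2*u))² = (2/(1 + u) + 4*u)²)
57*Y(v(3, 6)) - 71 = 57*(2/(1 + 6) + 4*6)² - 71 = 57*(2/7 + 24)² - 71 = 57*(170/7)² - 71 = 57*(28900/49) - 71 = 1647300/49 - 71 = 1643821/49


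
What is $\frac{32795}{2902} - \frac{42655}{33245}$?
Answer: $\frac{193296993}{19295398} \approx 10.018$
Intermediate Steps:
$\frac{32795}{2902} - \frac{42655}{33245} = 32795 \cdot \frac{1}{2902} - \frac{8531}{6649} = \frac{32795}{2902} - \frac{8531}{6649} = \frac{193296993}{19295398}$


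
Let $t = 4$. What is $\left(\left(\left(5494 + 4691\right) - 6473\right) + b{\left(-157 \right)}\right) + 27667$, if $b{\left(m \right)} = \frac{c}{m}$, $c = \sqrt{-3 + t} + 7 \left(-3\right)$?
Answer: $\frac{4926523}{157} \approx 31379.0$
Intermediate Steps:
$c = -20$ ($c = \sqrt{-3 + 4} + 7 \left(-3\right) = \sqrt{1} - 21 = 1 - 21 = -20$)
$b{\left(m \right)} = - \frac{20}{m}$
$\left(\left(\left(5494 + 4691\right) - 6473\right) + b{\left(-157 \right)}\right) + 27667 = \left(\left(\left(5494 + 4691\right) - 6473\right) - \frac{20}{-157}\right) + 27667 = \left(\left(10185 - 6473\right) - - \frac{20}{157}\right) + 27667 = \left(3712 + \frac{20}{157}\right) + 27667 = \frac{582804}{157} + 27667 = \frac{4926523}{157}$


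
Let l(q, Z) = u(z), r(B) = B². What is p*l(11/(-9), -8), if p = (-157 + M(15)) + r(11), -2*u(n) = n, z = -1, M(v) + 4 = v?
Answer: -25/2 ≈ -12.500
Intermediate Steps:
M(v) = -4 + v
u(n) = -n/2
l(q, Z) = ½ (l(q, Z) = -½*(-1) = ½)
p = -25 (p = (-157 + (-4 + 15)) + 11² = (-157 + 11) + 121 = -146 + 121 = -25)
p*l(11/(-9), -8) = -25*½ = -25/2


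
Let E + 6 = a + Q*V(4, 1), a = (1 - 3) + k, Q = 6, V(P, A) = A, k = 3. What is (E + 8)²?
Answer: 81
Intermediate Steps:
a = 1 (a = (1 - 3) + 3 = -2 + 3 = 1)
E = 1 (E = -6 + (1 + 6*1) = -6 + (1 + 6) = -6 + 7 = 1)
(E + 8)² = (1 + 8)² = 9² = 81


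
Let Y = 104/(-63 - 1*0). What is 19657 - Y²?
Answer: 78007817/3969 ≈ 19654.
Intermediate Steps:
Y = -104/63 (Y = 104/(-63 + 0) = 104/(-63) = 104*(-1/63) = -104/63 ≈ -1.6508)
19657 - Y² = 19657 - (-104/63)² = 19657 - 1*10816/3969 = 19657 - 10816/3969 = 78007817/3969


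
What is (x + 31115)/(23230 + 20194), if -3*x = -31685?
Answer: 62515/65136 ≈ 0.95976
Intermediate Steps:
x = 31685/3 (x = -⅓*(-31685) = 31685/3 ≈ 10562.)
(x + 31115)/(23230 + 20194) = (31685/3 + 31115)/(23230 + 20194) = (125030/3)/43424 = (125030/3)*(1/43424) = 62515/65136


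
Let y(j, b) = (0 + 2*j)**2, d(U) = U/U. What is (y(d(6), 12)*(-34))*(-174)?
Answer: 23664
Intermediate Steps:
d(U) = 1
y(j, b) = 4*j**2 (y(j, b) = (2*j)**2 = 4*j**2)
(y(d(6), 12)*(-34))*(-174) = ((4*1**2)*(-34))*(-174) = ((4*1)*(-34))*(-174) = (4*(-34))*(-174) = -136*(-174) = 23664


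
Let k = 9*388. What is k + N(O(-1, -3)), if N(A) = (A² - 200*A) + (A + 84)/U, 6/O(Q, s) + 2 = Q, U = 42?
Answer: 81857/21 ≈ 3898.0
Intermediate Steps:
O(Q, s) = 6/(-2 + Q)
k = 3492
N(A) = 2 + A² - 8399*A/42 (N(A) = (A² - 200*A) + (A + 84)/42 = (A² - 200*A) + (84 + A)*(1/42) = (A² - 200*A) + (2 + A/42) = 2 + A² - 8399*A/42)
k + N(O(-1, -3)) = 3492 + (2 + (6/(-2 - 1))² - 8399/(7*(-2 - 1))) = 3492 + (2 + (6/(-3))² - 8399/(7*(-3))) = 3492 + (2 + (6*(-⅓))² - 8399*(-1)/(7*3)) = 3492 + (2 + (-2)² - 8399/42*(-2)) = 3492 + (2 + 4 + 8399/21) = 3492 + 8525/21 = 81857/21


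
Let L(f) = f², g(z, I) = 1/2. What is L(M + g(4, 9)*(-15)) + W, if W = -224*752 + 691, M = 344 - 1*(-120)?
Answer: 162541/4 ≈ 40635.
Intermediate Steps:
g(z, I) = ½
M = 464 (M = 344 + 120 = 464)
W = -167757 (W = -168448 + 691 = -167757)
L(M + g(4, 9)*(-15)) + W = (464 + (½)*(-15))² - 167757 = (464 - 15/2)² - 167757 = (913/2)² - 167757 = 833569/4 - 167757 = 162541/4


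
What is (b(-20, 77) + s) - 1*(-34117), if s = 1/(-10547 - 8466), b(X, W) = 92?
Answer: 650415716/19013 ≈ 34209.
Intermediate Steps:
s = -1/19013 (s = 1/(-19013) = -1/19013 ≈ -5.2596e-5)
(b(-20, 77) + s) - 1*(-34117) = (92 - 1/19013) - 1*(-34117) = 1749195/19013 + 34117 = 650415716/19013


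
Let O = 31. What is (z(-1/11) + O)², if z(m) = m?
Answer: 115600/121 ≈ 955.37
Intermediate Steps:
(z(-1/11) + O)² = (-1/11 + 31)² = (340/11)² = 115600/121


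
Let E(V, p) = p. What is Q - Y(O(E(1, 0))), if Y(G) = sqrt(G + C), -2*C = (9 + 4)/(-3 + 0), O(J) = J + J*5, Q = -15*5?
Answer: -75 - sqrt(78)/6 ≈ -76.472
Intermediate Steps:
Q = -75
O(J) = 6*J (O(J) = J + 5*J = 6*J)
C = 13/6 (C = -(9 + 4)/(2*(-3 + 0)) = -13/(2*(-3)) = -13*(-1)/(2*3) = -1/2*(-13/3) = 13/6 ≈ 2.1667)
Y(G) = sqrt(13/6 + G) (Y(G) = sqrt(G + 13/6) = sqrt(13/6 + G))
Q - Y(O(E(1, 0))) = -75 - sqrt(78 + 36*(6*0))/6 = -75 - sqrt(78 + 36*0)/6 = -75 - sqrt(78 + 0)/6 = -75 - sqrt(78)/6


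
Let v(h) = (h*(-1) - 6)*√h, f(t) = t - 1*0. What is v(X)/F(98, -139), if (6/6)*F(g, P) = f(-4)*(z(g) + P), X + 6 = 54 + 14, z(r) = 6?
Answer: -17*√62/133 ≈ -1.0065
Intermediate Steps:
X = 62 (X = -6 + (54 + 14) = -6 + 68 = 62)
f(t) = t (f(t) = t + 0 = t)
v(h) = √h*(-6 - h) (v(h) = (-h - 6)*√h = (-6 - h)*√h = √h*(-6 - h))
F(g, P) = -24 - 4*P (F(g, P) = -4*(6 + P) = -24 - 4*P)
v(X)/F(98, -139) = (√62*(-6 - 1*62))/(-24 - 4*(-139)) = (√62*(-6 - 62))/(-24 + 556) = (√62*(-68))/532 = -68*√62*(1/532) = -17*√62/133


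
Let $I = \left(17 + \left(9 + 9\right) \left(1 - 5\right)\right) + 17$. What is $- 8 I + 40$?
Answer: $344$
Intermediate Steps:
$I = -38$ ($I = \left(17 + 18 \left(-4\right)\right) + 17 = \left(17 - 72\right) + 17 = -55 + 17 = -38$)
$- 8 I + 40 = \left(-8\right) \left(-38\right) + 40 = 304 + 40 = 344$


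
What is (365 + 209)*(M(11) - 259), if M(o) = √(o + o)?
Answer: -148666 + 574*√22 ≈ -1.4597e+5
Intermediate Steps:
M(o) = √2*√o (M(o) = √(2*o) = √2*√o)
(365 + 209)*(M(11) - 259) = (365 + 209)*(√2*√11 - 259) = 574*(√22 - 259) = 574*(-259 + √22) = -148666 + 574*√22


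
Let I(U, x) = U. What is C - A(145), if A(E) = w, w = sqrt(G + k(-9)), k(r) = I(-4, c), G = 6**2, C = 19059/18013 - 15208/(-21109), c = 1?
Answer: 676258135/380236417 - 4*sqrt(2) ≈ -3.8783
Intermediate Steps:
C = 676258135/380236417 (C = 19059*(1/18013) - 15208*(-1/21109) = 19059/18013 + 15208/21109 = 676258135/380236417 ≈ 1.7785)
G = 36
k(r) = -4
w = 4*sqrt(2) (w = sqrt(36 - 4) = sqrt(32) = 4*sqrt(2) ≈ 5.6569)
A(E) = 4*sqrt(2)
C - A(145) = 676258135/380236417 - 4*sqrt(2)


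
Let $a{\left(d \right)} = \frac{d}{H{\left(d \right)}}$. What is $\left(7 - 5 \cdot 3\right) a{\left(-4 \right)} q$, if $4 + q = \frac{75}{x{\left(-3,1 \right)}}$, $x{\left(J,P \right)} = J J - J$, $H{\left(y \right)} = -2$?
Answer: $-36$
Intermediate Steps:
$x{\left(J,P \right)} = J^{2} - J$
$a{\left(d \right)} = - \frac{d}{2}$ ($a{\left(d \right)} = \frac{d}{-2} = d \left(- \frac{1}{2}\right) = - \frac{d}{2}$)
$q = \frac{9}{4}$ ($q = -4 + \frac{75}{\left(-3\right) \left(-1 - 3\right)} = -4 + \frac{75}{\left(-3\right) \left(-4\right)} = -4 + \frac{75}{12} = -4 + 75 \cdot \frac{1}{12} = -4 + \frac{25}{4} = \frac{9}{4} \approx 2.25$)
$\left(7 - 5 \cdot 3\right) a{\left(-4 \right)} q = \left(7 - 5 \cdot 3\right) \left(\left(- \frac{1}{2}\right) \left(-4\right)\right) \frac{9}{4} = \left(7 - 15\right) 2 \cdot \frac{9}{4} = \left(-8\right) 2 \cdot \frac{9}{4} = \left(-16\right) \frac{9}{4} = -36$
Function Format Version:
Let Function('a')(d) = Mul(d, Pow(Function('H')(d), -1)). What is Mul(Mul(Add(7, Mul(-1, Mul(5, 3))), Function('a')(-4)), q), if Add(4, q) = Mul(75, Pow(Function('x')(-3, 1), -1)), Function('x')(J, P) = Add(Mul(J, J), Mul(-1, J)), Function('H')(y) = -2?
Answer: -36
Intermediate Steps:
Function('x')(J, P) = Add(Pow(J, 2), Mul(-1, J))
Function('a')(d) = Mul(Rational(-1, 2), d) (Function('a')(d) = Mul(d, Pow(-2, -1)) = Mul(d, Rational(-1, 2)) = Mul(Rational(-1, 2), d))
q = Rational(9, 4) (q = Add(-4, Mul(75, Pow(Mul(-3, Add(-1, -3)), -1))) = Add(-4, Mul(75, Pow(Mul(-3, -4), -1))) = Add(-4, Mul(75, Pow(12, -1))) = Add(-4, Mul(75, Rational(1, 12))) = Add(-4, Rational(25, 4)) = Rational(9, 4) ≈ 2.2500)
Mul(Mul(Add(7, Mul(-1, Mul(5, 3))), Function('a')(-4)), q) = Mul(Mul(Add(7, Mul(-1, Mul(5, 3))), Mul(Rational(-1, 2), -4)), Rational(9, 4)) = Mul(Mul(Add(7, Mul(-1, 15)), 2), Rational(9, 4)) = Mul(Mul(Add(7, -15), 2), Rational(9, 4)) = Mul(Mul(-8, 2), Rational(9, 4)) = Mul(-16, Rational(9, 4)) = -36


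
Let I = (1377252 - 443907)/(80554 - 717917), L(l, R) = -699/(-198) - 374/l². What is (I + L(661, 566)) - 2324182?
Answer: -42717266125954875079/18379500435318 ≈ -2.3242e+6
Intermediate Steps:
L(l, R) = 233/66 - 374/l² (L(l, R) = -699*(-1/198) - 374/l² = 233/66 - 374/l²)
I = -933345/637363 (I = 933345/(-637363) = 933345*(-1/637363) = -933345/637363 ≈ -1.4644)
(I + L(661, 566)) - 2324182 = (-933345/637363 + (233/66 - 374/661²)) - 2324182 = (-933345/637363 + (233/66 - 374*1/436921)) - 2324182 = (-933345/637363 + (233/66 - 374/436921)) - 2324182 = (-933345/637363 + 101777909/28836786) - 2324182 = 37954803384797/18379500435318 - 2324182 = -42717266125954875079/18379500435318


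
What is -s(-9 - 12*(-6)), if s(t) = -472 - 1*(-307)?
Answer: 165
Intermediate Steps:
s(t) = -165 (s(t) = -472 + 307 = -165)
-s(-9 - 12*(-6)) = -1*(-165) = 165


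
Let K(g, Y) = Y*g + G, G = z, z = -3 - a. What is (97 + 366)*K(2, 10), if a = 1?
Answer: 7408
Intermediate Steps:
z = -4 (z = -3 - 1*1 = -3 - 1 = -4)
G = -4
K(g, Y) = -4 + Y*g (K(g, Y) = Y*g - 4 = -4 + Y*g)
(97 + 366)*K(2, 10) = (97 + 366)*(-4 + 10*2) = 463*(-4 + 20) = 463*16 = 7408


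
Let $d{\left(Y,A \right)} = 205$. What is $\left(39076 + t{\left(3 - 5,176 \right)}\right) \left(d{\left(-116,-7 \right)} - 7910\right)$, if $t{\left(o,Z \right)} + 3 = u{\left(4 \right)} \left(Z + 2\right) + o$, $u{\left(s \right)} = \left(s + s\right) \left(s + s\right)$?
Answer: $-388817415$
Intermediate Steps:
$u{\left(s \right)} = 4 s^{2}$ ($u{\left(s \right)} = 2 s 2 s = 4 s^{2}$)
$t{\left(o,Z \right)} = 125 + o + 64 Z$ ($t{\left(o,Z \right)} = -3 + \left(4 \cdot 4^{2} \left(Z + 2\right) + o\right) = -3 + \left(4 \cdot 16 \left(2 + Z\right) + o\right) = -3 + \left(64 \left(2 + Z\right) + o\right) = -3 + \left(\left(128 + 64 Z\right) + o\right) = -3 + \left(128 + o + 64 Z\right) = 125 + o + 64 Z$)
$\left(39076 + t{\left(3 - 5,176 \right)}\right) \left(d{\left(-116,-7 \right)} - 7910\right) = \left(39076 + \left(125 + \left(3 - 5\right) + 64 \cdot 176\right)\right) \left(205 - 7910\right) = \left(39076 + \left(125 + \left(3 - 5\right) + 11264\right)\right) \left(-7705\right) = \left(39076 + \left(125 - 2 + 11264\right)\right) \left(-7705\right) = \left(39076 + 11387\right) \left(-7705\right) = 50463 \left(-7705\right) = -388817415$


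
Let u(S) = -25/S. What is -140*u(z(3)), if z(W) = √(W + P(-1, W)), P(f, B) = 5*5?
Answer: 250*√7 ≈ 661.44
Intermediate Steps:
P(f, B) = 25
z(W) = √(25 + W) (z(W) = √(W + 25) = √(25 + W))
-140*u(z(3)) = -(-3500)/(√(25 + 3)) = -(-3500)/(√28) = -(-3500)/(2*√7) = -(-3500)*√7/14 = -(-250)*√7 = 250*√7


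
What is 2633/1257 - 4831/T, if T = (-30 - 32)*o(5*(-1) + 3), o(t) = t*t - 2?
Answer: 6399059/155868 ≈ 41.054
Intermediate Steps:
o(t) = -2 + t² (o(t) = t² - 2 = -2 + t²)
T = -124 (T = (-30 - 32)*(-2 + (5*(-1) + 3)²) = -62*(-2 + (-5 + 3)²) = -62*(-2 + (-2)²) = -62*(-2 + 4) = -62*2 = -124)
2633/1257 - 4831/T = 2633/1257 - 4831/(-124) = 2633*(1/1257) - 4831*(-1/124) = 2633/1257 + 4831/124 = 6399059/155868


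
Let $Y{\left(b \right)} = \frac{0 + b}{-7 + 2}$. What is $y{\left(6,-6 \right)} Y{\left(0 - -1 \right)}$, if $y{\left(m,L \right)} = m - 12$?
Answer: $\frac{6}{5} \approx 1.2$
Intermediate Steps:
$y{\left(m,L \right)} = -12 + m$
$Y{\left(b \right)} = - \frac{b}{5}$ ($Y{\left(b \right)} = \frac{b}{-5} = b \left(- \frac{1}{5}\right) = - \frac{b}{5}$)
$y{\left(6,-6 \right)} Y{\left(0 - -1 \right)} = \left(-12 + 6\right) \left(- \frac{0 - -1}{5}\right) = - 6 \left(- \frac{0 + 1}{5}\right) = - 6 \left(\left(- \frac{1}{5}\right) 1\right) = \left(-6\right) \left(- \frac{1}{5}\right) = \frac{6}{5}$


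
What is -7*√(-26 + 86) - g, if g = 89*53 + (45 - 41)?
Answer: -4721 - 14*√15 ≈ -4775.2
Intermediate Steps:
g = 4721 (g = 4717 + 4 = 4721)
-7*√(-26 + 86) - g = -7*√(-26 + 86) - 1*4721 = -14*√15 - 4721 = -4721 - 14*√15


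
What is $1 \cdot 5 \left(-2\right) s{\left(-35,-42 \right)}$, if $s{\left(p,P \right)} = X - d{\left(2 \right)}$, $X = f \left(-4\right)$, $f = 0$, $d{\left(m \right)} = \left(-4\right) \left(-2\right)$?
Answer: $80$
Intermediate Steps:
$d{\left(m \right)} = 8$
$X = 0$ ($X = 0 \left(-4\right) = 0$)
$s{\left(p,P \right)} = -8$ ($s{\left(p,P \right)} = 0 - 8 = -8$)
$1 \cdot 5 \left(-2\right) s{\left(-35,-42 \right)} = 1 \cdot 5 \left(-2\right) \left(-8\right) = 5 \left(-2\right) \left(-8\right) = \left(-10\right) \left(-8\right) = 80$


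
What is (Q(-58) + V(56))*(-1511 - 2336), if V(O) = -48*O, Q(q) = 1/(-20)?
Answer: 206818567/20 ≈ 1.0341e+7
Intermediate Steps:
Q(q) = -1/20
(Q(-58) + V(56))*(-1511 - 2336) = (-1/20 - 48*56)*(-1511 - 2336) = (-1/20 - 2688)*(-3847) = -53761/20*(-3847) = 206818567/20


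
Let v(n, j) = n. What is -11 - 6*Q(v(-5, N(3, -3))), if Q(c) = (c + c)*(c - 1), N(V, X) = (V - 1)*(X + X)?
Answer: -371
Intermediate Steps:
N(V, X) = 2*X*(-1 + V) (N(V, X) = (-1 + V)*(2*X) = 2*X*(-1 + V))
Q(c) = 2*c*(-1 + c) (Q(c) = (2*c)*(-1 + c) = 2*c*(-1 + c))
-11 - 6*Q(v(-5, N(3, -3))) = -11 - 12*(-5)*(-1 - 5) = -11 - 12*(-5)*(-6) = -11 - 6*60 = -11 - 360 = -371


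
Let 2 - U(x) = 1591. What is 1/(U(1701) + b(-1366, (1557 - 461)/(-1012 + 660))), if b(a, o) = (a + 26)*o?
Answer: 11/28416 ≈ 0.00038711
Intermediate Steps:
U(x) = -1589 (U(x) = 2 - 1*1591 = 2 - 1591 = -1589)
b(a, o) = o*(26 + a) (b(a, o) = (26 + a)*o = o*(26 + a))
1/(U(1701) + b(-1366, (1557 - 461)/(-1012 + 660))) = 1/(-1589 + ((1557 - 461)/(-1012 + 660))*(26 - 1366)) = 1/(-1589 + (1096/(-352))*(-1340)) = 1/(-1589 + (1096*(-1/352))*(-1340)) = 1/(-1589 - 137/44*(-1340)) = 1/(-1589 + 45895/11) = 1/(28416/11) = 11/28416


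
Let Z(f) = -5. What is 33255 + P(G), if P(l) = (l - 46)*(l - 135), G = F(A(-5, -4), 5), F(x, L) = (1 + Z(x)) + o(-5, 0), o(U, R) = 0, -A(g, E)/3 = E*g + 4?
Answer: 40205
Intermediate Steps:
A(g, E) = -12 - 3*E*g (A(g, E) = -3*(E*g + 4) = -3*(4 + E*g) = -12 - 3*E*g)
F(x, L) = -4 (F(x, L) = (1 - 5) + 0 = -4 + 0 = -4)
G = -4
P(l) = (-135 + l)*(-46 + l) (P(l) = (-46 + l)*(-135 + l) = (-135 + l)*(-46 + l))
33255 + P(G) = 33255 + (6210 + (-4)² - 181*(-4)) = 33255 + (6210 + 16 + 724) = 33255 + 6950 = 40205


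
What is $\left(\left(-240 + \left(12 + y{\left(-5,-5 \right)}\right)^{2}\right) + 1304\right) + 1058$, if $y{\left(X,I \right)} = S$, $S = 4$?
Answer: $2378$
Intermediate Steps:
$y{\left(X,I \right)} = 4$
$\left(\left(-240 + \left(12 + y{\left(-5,-5 \right)}\right)^{2}\right) + 1304\right) + 1058 = \left(\left(-240 + \left(12 + 4\right)^{2}\right) + 1304\right) + 1058 = \left(\left(-240 + 16^{2}\right) + 1304\right) + 1058 = \left(\left(-240 + 256\right) + 1304\right) + 1058 = \left(16 + 1304\right) + 1058 = 1320 + 1058 = 2378$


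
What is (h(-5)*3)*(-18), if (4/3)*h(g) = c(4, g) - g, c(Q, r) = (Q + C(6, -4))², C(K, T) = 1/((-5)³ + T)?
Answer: -1567935/1849 ≈ -847.99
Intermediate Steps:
C(K, T) = 1/(-125 + T)
c(Q, r) = (-1/129 + Q)² (c(Q, r) = (Q + 1/(-125 - 4))² = (Q + 1/(-129))² = (Q - 1/129)² = (-1/129 + Q)²)
h(g) = 265225/22188 - 3*g/4 (h(g) = 3*((-1 + 129*4)²/16641 - g)/4 = 3*((-1 + 516)²/16641 - g)/4 = 3*((1/16641)*515² - g)/4 = 3*((1/16641)*265225 - g)/4 = 3*(265225/16641 - g)/4 = 265225/22188 - 3*g/4)
(h(-5)*3)*(-18) = ((265225/22188 - ¾*(-5))*3)*(-18) = ((265225/22188 + 15/4)*3)*(-18) = ((174215/11094)*3)*(-18) = (174215/3698)*(-18) = -1567935/1849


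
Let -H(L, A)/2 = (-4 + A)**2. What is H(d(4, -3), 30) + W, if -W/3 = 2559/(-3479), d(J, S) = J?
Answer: -4695931/3479 ≈ -1349.8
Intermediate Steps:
W = 7677/3479 (W = -7677/(-3479) = -7677*(-1)/3479 = -3*(-2559/3479) = 7677/3479 ≈ 2.2067)
H(L, A) = -2*(-4 + A)**2
H(d(4, -3), 30) + W = -2*(-4 + 30)**2 + 7677/3479 = -2*26**2 + 7677/3479 = -2*676 + 7677/3479 = -1352 + 7677/3479 = -4695931/3479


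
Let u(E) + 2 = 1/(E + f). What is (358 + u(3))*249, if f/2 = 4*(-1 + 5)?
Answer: 3102789/35 ≈ 88651.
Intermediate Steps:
f = 32 (f = 2*(4*(-1 + 5)) = 2*(4*4) = 2*16 = 32)
u(E) = -2 + 1/(32 + E) (u(E) = -2 + 1/(E + 32) = -2 + 1/(32 + E))
(358 + u(3))*249 = (358 + (-63 - 2*3)/(32 + 3))*249 = (358 + (-63 - 6)/35)*249 = (358 + (1/35)*(-69))*249 = (358 - 69/35)*249 = (12461/35)*249 = 3102789/35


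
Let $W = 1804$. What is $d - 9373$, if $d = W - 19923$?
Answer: $-27492$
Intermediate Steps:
$d = -18119$ ($d = 1804 - 19923 = -18119$)
$d - 9373 = -18119 - 9373 = -27492$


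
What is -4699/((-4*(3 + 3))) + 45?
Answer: 5779/24 ≈ 240.79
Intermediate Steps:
-4699/((-4*(3 + 3))) + 45 = -4699/((-4*6)) + 45 = -4699/(-24) + 45 = -4699*(-1)/24 + 45 = -127*(-37/24) + 45 = 4699/24 + 45 = 5779/24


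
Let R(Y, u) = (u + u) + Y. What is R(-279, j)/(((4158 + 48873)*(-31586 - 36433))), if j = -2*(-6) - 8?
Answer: 271/3607115589 ≈ 7.5129e-8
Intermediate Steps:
j = 4 (j = 12 - 8 = 4)
R(Y, u) = Y + 2*u (R(Y, u) = 2*u + Y = Y + 2*u)
R(-279, j)/(((4158 + 48873)*(-31586 - 36433))) = (-279 + 2*4)/(((4158 + 48873)*(-31586 - 36433))) = (-279 + 8)/((53031*(-68019))) = -271/(-3607115589) = -271*(-1/3607115589) = 271/3607115589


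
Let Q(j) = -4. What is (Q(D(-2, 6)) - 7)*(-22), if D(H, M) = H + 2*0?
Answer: 242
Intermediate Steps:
D(H, M) = H (D(H, M) = H + 0 = H)
(Q(D(-2, 6)) - 7)*(-22) = (-4 - 7)*(-22) = -11*(-22) = 242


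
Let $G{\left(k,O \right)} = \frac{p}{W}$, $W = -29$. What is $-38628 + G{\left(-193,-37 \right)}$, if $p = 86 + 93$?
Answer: $- \frac{1120391}{29} \approx -38634.0$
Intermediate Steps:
$p = 179$
$G{\left(k,O \right)} = - \frac{179}{29}$ ($G{\left(k,O \right)} = \frac{179}{-29} = 179 \left(- \frac{1}{29}\right) = - \frac{179}{29}$)
$-38628 + G{\left(-193,-37 \right)} = -38628 - \frac{179}{29} = - \frac{1120391}{29}$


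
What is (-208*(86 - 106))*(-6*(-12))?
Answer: 299520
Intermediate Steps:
(-208*(86 - 106))*(-6*(-12)) = -208*(-20)*72 = 4160*72 = 299520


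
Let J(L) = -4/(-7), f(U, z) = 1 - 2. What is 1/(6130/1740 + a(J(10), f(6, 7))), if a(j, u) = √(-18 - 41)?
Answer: 106662/2162053 - 30276*I*√59/2162053 ≈ 0.049334 - 0.10756*I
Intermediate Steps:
f(U, z) = -1
J(L) = 4/7 (J(L) = -4*(-⅐) = 4/7)
a(j, u) = I*√59 (a(j, u) = √(-59) = I*√59)
1/(6130/1740 + a(J(10), f(6, 7))) = 1/(6130/1740 + I*√59) = 1/(6130*(1/1740) + I*√59) = 1/(613/174 + I*√59)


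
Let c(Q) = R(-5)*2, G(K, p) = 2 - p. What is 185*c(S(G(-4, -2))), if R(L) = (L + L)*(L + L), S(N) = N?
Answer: 37000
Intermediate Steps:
R(L) = 4*L² (R(L) = (2*L)*(2*L) = 4*L²)
c(Q) = 200 (c(Q) = (4*(-5)²)*2 = (4*25)*2 = 100*2 = 200)
185*c(S(G(-4, -2))) = 185*200 = 37000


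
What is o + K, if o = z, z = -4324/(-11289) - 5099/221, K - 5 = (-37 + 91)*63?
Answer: 8443411676/2494869 ≈ 3384.3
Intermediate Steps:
K = 3407 (K = 5 + (-37 + 91)*63 = 5 + 54*63 = 5 + 3402 = 3407)
z = -56607007/2494869 (z = -4324*(-1/11289) - 5099*1/221 = 4324/11289 - 5099/221 = -56607007/2494869 ≈ -22.689)
o = -56607007/2494869 ≈ -22.689
o + K = -56607007/2494869 + 3407 = 8443411676/2494869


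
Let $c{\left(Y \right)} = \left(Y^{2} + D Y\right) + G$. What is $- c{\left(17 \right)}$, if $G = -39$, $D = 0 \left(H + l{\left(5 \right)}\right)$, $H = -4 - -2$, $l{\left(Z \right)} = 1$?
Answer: $-250$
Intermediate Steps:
$H = -2$ ($H = -4 + 2 = -2$)
$D = 0$ ($D = 0 \left(-2 + 1\right) = 0 \left(-1\right) = 0$)
$c{\left(Y \right)} = -39 + Y^{2}$ ($c{\left(Y \right)} = \left(Y^{2} + 0 Y\right) - 39 = \left(Y^{2} + 0\right) - 39 = Y^{2} - 39 = -39 + Y^{2}$)
$- c{\left(17 \right)} = - (-39 + 17^{2}) = - (-39 + 289) = \left(-1\right) 250 = -250$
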